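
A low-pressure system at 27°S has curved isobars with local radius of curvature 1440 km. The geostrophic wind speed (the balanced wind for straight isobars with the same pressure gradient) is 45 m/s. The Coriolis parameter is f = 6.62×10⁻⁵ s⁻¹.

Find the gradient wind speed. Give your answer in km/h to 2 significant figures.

120 km/h

Around a low, centrifugal force acts outward with Coriolis, so pressure-gradient force balances both:
(1/ρ)|∂P/∂n| = fV + V²/R  →  V² + fR·V − fR·V_g = 0
With fR = 6.62×10⁻⁵ × 1440×10³ m = 95.3 m/s:
V = [−fR + √((fR)² + 4 fR V_g)]/2 = [−95.3 + √(95.3² + 4×95.3×45)]/2 = 33.3 m/s
Subgeostrophic (V < V_g = 45 m/s), as expected around a low.
Converting: 33.3 m/s × 3.6 = 120 km/h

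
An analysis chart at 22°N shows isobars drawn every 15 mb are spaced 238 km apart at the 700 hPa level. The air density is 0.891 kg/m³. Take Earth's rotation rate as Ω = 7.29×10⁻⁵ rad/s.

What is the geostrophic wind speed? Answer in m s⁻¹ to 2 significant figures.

Coriolis parameter at 22°N:
f = 2Ω sin φ = 2 × 7.29×10⁻⁵ × sin 22° = 5.46×10⁻⁵ s⁻¹
Pressure gradient: |∂P/∂n| = 1500 Pa / 238000 m = 6.30×10⁻³ Pa/m
Geostrophic balance (pressure-gradient force = Coriolis force):
V_g = (1/(fρ)) |∂P/∂n| = 6.30×10⁻³ / (5.46×10⁻⁵ × 0.891) = 130 m/s

130 m s⁻¹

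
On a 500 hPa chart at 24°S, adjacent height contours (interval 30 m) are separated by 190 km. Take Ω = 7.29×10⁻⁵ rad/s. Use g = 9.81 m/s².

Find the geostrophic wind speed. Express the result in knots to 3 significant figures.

Coriolis parameter at 24°S:
f = 2Ω sin φ = 2 × 7.29×10⁻⁵ × sin 24° = 5.93×10⁻⁵ s⁻¹
Height gradient: |∂Z/∂n| = 30 m / 190000 m = 1.58×10⁻⁴
On a pressure surface, geostrophic balance gives V_g = (g/f)|∂Z/∂n|:
V_g = 9.81 × 1.58×10⁻⁴ / 5.93×10⁻⁵ = 26.1 m/s
Converting: 26.1 m/s × 1.944 = 50.8 knots

50.8 knots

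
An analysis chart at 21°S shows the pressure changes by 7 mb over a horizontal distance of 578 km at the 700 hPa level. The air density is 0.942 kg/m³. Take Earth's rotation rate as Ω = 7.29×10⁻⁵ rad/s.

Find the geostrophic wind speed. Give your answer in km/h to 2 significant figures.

89 km/h

Coriolis parameter at 21°S:
f = 2Ω sin φ = 2 × 7.29×10⁻⁵ × sin 21° = 5.23×10⁻⁵ s⁻¹
Pressure gradient: |∂P/∂n| = 700 Pa / 578000 m = 1.21×10⁻³ Pa/m
Geostrophic balance (pressure-gradient force = Coriolis force):
V_g = (1/(fρ)) |∂P/∂n| = 1.21×10⁻³ / (5.23×10⁻⁵ × 0.942) = 24.6 m/s
Converting: 24.6 m/s × 3.6 = 89 km/h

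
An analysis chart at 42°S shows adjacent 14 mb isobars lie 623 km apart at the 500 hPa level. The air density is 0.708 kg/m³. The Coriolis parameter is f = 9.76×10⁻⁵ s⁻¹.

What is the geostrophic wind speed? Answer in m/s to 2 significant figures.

Pressure gradient: |∂P/∂n| = 1400 Pa / 623000 m = 2.25×10⁻³ Pa/m
Geostrophic balance (pressure-gradient force = Coriolis force):
V_g = (1/(fρ)) |∂P/∂n| = 2.25×10⁻³ / (9.76×10⁻⁵ × 0.708) = 32.5 m/s

33 m/s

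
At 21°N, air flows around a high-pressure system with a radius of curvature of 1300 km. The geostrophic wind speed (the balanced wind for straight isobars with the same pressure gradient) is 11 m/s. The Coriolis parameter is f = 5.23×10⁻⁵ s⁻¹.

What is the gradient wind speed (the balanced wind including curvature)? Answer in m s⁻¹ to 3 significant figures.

13.8 m s⁻¹

Around a high, pressure-gradient force acts outward with centrifugal, so Coriolis balances both:
fV = (1/ρ)|∂P/∂n| + V²/R  →  V² − fR·V + fR·V_g = 0
With fR = 5.23×10⁻⁵ × 1300×10³ m = 68.0 m/s:
V = [fR − √((fR)² − 4 fR V_g)]/2 = [68.0 − √(68.0² − 4×68.0×11)]/2 = 13.8 m/s
Supergeostrophic (V > V_g = 11 m/s), as expected around a high.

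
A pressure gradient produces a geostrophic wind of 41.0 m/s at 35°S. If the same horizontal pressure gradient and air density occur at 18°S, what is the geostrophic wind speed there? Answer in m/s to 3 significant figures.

76.1 m/s

With the same pressure gradient and density, V_g ∝ 1/f ∝ 1/sin φ.
V₂ = V₁ · sin φ₁ / sin φ₂ = 41.0 × sin 35° / sin 18°
V₂ = 41.0 × 0.5736/0.3090 = 76.1 m/s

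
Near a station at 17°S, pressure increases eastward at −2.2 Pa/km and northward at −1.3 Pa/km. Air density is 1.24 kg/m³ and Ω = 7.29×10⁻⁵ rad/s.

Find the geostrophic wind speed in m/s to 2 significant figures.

48 m/s

Coriolis parameter at 17°S:
f = 2Ω sin φ = 2 × 7.29×10⁻⁵ × sin 17° = 4.26×10⁻⁵ s⁻¹
In the Southern Hemisphere f is negative: f = −4.26×10⁻⁵ s⁻¹.
Component geostrophic relations (x east, y north):
u_g = −(1/(fρ)) ∂P/∂y,  v_g = (1/(fρ)) ∂P/∂x
u_g = −(−1.3×10⁻³)/(−4.26×10⁻⁵ × 1.24) = −24.6 m/s;  v_g = (−2.2×10⁻³)/(−4.26×10⁻⁵ × 1.24) = 41.6 m/s
|V_g| = √(u_g² + v_g²) = 48.3 m/s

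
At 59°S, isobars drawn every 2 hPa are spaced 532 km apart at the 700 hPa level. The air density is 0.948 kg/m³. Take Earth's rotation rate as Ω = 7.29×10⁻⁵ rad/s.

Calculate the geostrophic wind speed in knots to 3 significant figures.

Coriolis parameter at 59°S:
f = 2Ω sin φ = 2 × 7.29×10⁻⁵ × sin 59° = 1.25×10⁻⁴ s⁻¹
Pressure gradient: |∂P/∂n| = 200 Pa / 532000 m = 3.76×10⁻⁴ Pa/m
Geostrophic balance (pressure-gradient force = Coriolis force):
V_g = (1/(fρ)) |∂P/∂n| = 3.76×10⁻⁴ / (1.25×10⁻⁴ × 0.948) = 3.17 m/s
Converting: 3.17 m/s × 1.944 = 6.17 knots

6.17 knots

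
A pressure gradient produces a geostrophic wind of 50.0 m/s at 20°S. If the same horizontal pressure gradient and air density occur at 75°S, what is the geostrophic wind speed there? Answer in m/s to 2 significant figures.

With the same pressure gradient and density, V_g ∝ 1/f ∝ 1/sin φ.
V₂ = V₁ · sin φ₁ / sin φ₂ = 50.0 × sin 20° / sin 75°
V₂ = 50.0 × 0.3420/0.9659 = 18 m/s

18 m/s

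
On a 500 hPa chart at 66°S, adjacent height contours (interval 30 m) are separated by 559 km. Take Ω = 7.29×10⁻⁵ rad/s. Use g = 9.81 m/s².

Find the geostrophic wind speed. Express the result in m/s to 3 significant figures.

3.95 m/s

Coriolis parameter at 66°S:
f = 2Ω sin φ = 2 × 7.29×10⁻⁵ × sin 66° = 1.33×10⁻⁴ s⁻¹
Height gradient: |∂Z/∂n| = 30 m / 559000 m = 5.37×10⁻⁵
On a pressure surface, geostrophic balance gives V_g = (g/f)|∂Z/∂n|:
V_g = 9.81 × 5.37×10⁻⁵ / 1.33×10⁻⁴ = 3.95 m/s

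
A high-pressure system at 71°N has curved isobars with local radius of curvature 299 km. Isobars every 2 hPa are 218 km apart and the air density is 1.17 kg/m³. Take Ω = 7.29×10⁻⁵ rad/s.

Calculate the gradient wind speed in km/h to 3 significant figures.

24.5 km/h

Coriolis parameter at 71°N:
f = 2Ω sin φ = 2 × 7.29×10⁻⁵ × sin 71° = 1.38×10⁻⁴ s⁻¹
Pressure gradient: |∂P/∂n| = 200 Pa / 218000 m = 9.17×10⁻⁴ Pa/m
Geostrophic speed: V_g = |∂P/∂n|/(fρ) = 9.17×10⁻⁴/(1.38×10⁻⁴ × 1.17) = 5.69 m/s
Around a high, pressure-gradient force acts outward with centrifugal, so Coriolis balances both:
fV = (1/ρ)|∂P/∂n| + V²/R  →  V² − fR·V + fR·V_g = 0
With fR = 1.38×10⁻⁴ × 299×10³ m = 41.2 m/s:
V = [fR − √((fR)² − 4 fR V_g)]/2 = [41.2 − √(41.2² − 4×41.2×5.69)]/2 = 6.81 m/s
Supergeostrophic (V > V_g = 5.69 m/s), as expected around a high.
Converting: 6.81 m/s × 3.6 = 24.5 km/h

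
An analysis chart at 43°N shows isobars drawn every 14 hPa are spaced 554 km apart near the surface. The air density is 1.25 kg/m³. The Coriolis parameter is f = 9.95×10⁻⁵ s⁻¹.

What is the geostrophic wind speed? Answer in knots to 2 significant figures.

39 knots

Pressure gradient: |∂P/∂n| = 1400 Pa / 554000 m = 2.53×10⁻³ Pa/m
Geostrophic balance (pressure-gradient force = Coriolis force):
V_g = (1/(fρ)) |∂P/∂n| = 2.53×10⁻³ / (9.95×10⁻⁵ × 1.25) = 20.3 m/s
Converting: 20.3 m/s × 1.944 = 39 knots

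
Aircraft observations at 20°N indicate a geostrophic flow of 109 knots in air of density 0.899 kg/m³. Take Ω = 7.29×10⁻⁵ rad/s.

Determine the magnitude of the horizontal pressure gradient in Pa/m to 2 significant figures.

2.5×10⁻³ Pa/m

Coriolis parameter at 20°N:
f = 2Ω sin φ = 2 × 7.29×10⁻⁵ × sin 20° = 4.99×10⁻⁵ s⁻¹
Wind speed in SI: 109 knots = 56.1 m/s
Geostrophic balance rearranged: |∂P/∂n| = f ρ V_g
|∂P/∂n| = 4.99×10⁻⁵ × 0.899 × 56.1 = 2.51×10⁻³ Pa/m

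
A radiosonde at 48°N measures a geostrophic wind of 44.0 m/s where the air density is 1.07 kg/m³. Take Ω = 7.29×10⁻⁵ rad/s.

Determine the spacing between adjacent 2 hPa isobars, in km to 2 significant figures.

Coriolis parameter at 48°N:
f = 2Ω sin φ = 2 × 7.29×10⁻⁵ × sin 48° = 1.08×10⁻⁴ s⁻¹
Geostrophic balance rearranged: |∂P/∂n| = f ρ V_g
|∂P/∂n| = 1.08×10⁻⁴ × 1.07 × 44.0 = 5.10×10⁻³ Pa/m
Isobar spacing: Δn = ΔP/|∂P/∂n| = 200 Pa / 5.10×10⁻³ Pa/m = 39207 m ≈ 39 km

39 km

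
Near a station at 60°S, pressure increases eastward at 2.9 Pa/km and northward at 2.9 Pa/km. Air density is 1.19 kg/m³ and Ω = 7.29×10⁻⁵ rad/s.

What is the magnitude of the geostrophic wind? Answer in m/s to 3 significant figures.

Coriolis parameter at 60°S:
f = 2Ω sin φ = 2 × 7.29×10⁻⁵ × sin 60° = 1.26×10⁻⁴ s⁻¹
In the Southern Hemisphere f is negative: f = −1.26×10⁻⁴ s⁻¹.
Component geostrophic relations (x east, y north):
u_g = −(1/(fρ)) ∂P/∂y,  v_g = (1/(fρ)) ∂P/∂x
u_g = −(2.9×10⁻³)/(−1.26×10⁻⁴ × 1.19) = 19.3 m/s;  v_g = (2.9×10⁻³)/(−1.26×10⁻⁴ × 1.19) = −19.3 m/s
|V_g| = √(u_g² + v_g²) = 27.3 m/s

27.3 m/s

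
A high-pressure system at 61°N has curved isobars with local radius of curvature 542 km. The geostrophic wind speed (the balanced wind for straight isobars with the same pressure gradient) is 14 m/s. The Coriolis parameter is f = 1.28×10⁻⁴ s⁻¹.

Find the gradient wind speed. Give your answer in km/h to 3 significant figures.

Around a high, pressure-gradient force acts outward with centrifugal, so Coriolis balances both:
fV = (1/ρ)|∂P/∂n| + V²/R  →  V² − fR·V + fR·V_g = 0
With fR = 1.28×10⁻⁴ × 542×10³ m = 69.4 m/s:
V = [fR − √((fR)² − 4 fR V_g)]/2 = [69.4 − √(69.4² − 4×69.4×14)]/2 = 19.5 m/s
Supergeostrophic (V > V_g = 14 m/s), as expected around a high.
Converting: 19.5 m/s × 3.6 = 70.0 km/h

70.0 km/h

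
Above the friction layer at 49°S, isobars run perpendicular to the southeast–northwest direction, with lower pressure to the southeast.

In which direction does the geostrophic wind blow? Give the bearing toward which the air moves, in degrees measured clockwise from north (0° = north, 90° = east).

The pressure-gradient force points toward the southeast (bearing 135°).
Geostrophic balance: in the Southern Hemisphere the Coriolis force deflects motion to the left, so the geostrophic wind blows 90° to the left of the pressure-gradient force (low pressure on the right).
Rotating 135° by 90° counterclockwise gives 045° — the wind blows toward the northeast.

045°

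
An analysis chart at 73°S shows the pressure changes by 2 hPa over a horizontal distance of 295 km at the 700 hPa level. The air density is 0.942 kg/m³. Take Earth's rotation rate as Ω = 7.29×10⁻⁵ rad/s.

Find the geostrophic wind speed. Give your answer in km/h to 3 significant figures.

18.6 km/h

Coriolis parameter at 73°S:
f = 2Ω sin φ = 2 × 7.29×10⁻⁵ × sin 73° = 1.39×10⁻⁴ s⁻¹
Pressure gradient: |∂P/∂n| = 200 Pa / 295000 m = 6.78×10⁻⁴ Pa/m
Geostrophic balance (pressure-gradient force = Coriolis force):
V_g = (1/(fρ)) |∂P/∂n| = 6.78×10⁻⁴ / (1.39×10⁻⁴ × 0.942) = 5.16 m/s
Converting: 5.16 m/s × 3.6 = 18.6 km/h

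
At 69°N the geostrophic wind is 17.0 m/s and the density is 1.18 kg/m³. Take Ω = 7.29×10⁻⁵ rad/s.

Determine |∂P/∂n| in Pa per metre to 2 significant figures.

Coriolis parameter at 69°N:
f = 2Ω sin φ = 2 × 7.29×10⁻⁵ × sin 69° = 1.36×10⁻⁴ s⁻¹
Geostrophic balance rearranged: |∂P/∂n| = f ρ V_g
|∂P/∂n| = 1.36×10⁻⁴ × 1.18 × 17.0 = 2.73×10⁻³ Pa/m

2.7×10⁻³ Pa/m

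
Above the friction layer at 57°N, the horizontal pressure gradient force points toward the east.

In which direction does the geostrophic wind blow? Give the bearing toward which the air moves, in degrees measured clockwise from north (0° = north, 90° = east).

180°

The pressure-gradient force points toward the east (bearing 090°).
Geostrophic balance: in the Northern Hemisphere the Coriolis force deflects motion to the right, so the geostrophic wind blows 90° to the right of the pressure-gradient force (low pressure on the left).
Rotating 090° by 90° clockwise gives 180° — the wind blows toward the south.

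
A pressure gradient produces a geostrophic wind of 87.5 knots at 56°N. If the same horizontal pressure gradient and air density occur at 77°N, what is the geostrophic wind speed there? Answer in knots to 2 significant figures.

With the same pressure gradient and density, V_g ∝ 1/f ∝ 1/sin φ.
V₂ = V₁ · sin φ₁ / sin φ₂ = 87.5 × sin 56° / sin 77°
V₂ = 87.5 × 0.8290/0.9744 = 74 knots

74 knots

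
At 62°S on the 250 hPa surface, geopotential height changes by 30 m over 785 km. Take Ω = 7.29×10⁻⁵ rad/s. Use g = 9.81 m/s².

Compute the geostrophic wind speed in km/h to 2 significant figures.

Coriolis parameter at 62°S:
f = 2Ω sin φ = 2 × 7.29×10⁻⁵ × sin 62° = 1.29×10⁻⁴ s⁻¹
Height gradient: |∂Z/∂n| = 30 m / 785000 m = 3.82×10⁻⁵
On a pressure surface, geostrophic balance gives V_g = (g/f)|∂Z/∂n|:
V_g = 9.81 × 3.82×10⁻⁵ / 1.29×10⁻⁴ = 2.91 m/s
Converting: 2.91 m/s × 3.6 = 10 km/h

10 km/h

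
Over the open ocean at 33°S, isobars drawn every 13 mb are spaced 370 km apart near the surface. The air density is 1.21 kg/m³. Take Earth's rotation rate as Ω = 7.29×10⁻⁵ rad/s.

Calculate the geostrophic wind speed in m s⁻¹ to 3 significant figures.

36.6 m s⁻¹

Coriolis parameter at 33°S:
f = 2Ω sin φ = 2 × 7.29×10⁻⁵ × sin 33° = 7.94×10⁻⁵ s⁻¹
Pressure gradient: |∂P/∂n| = 1300 Pa / 370000 m = 3.51×10⁻³ Pa/m
Geostrophic balance (pressure-gradient force = Coriolis force):
V_g = (1/(fρ)) |∂P/∂n| = 3.51×10⁻³ / (7.94×10⁻⁵ × 1.21) = 36.6 m/s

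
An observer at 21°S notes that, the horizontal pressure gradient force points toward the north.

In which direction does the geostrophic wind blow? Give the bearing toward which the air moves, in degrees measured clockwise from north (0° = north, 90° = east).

The pressure-gradient force points toward the north (bearing 000°).
Geostrophic balance: in the Southern Hemisphere the Coriolis force deflects motion to the left, so the geostrophic wind blows 90° to the left of the pressure-gradient force (low pressure on the right).
Rotating 000° by 90° counterclockwise gives 270° — the wind blows toward the west.

270°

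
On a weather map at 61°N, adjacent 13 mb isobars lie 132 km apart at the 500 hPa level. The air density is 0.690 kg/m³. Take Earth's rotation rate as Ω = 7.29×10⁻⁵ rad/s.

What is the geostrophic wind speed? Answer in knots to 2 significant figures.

220 knots

Coriolis parameter at 61°N:
f = 2Ω sin φ = 2 × 7.29×10⁻⁵ × sin 61° = 1.28×10⁻⁴ s⁻¹
Pressure gradient: |∂P/∂n| = 1300 Pa / 132000 m = 9.85×10⁻³ Pa/m
Geostrophic balance (pressure-gradient force = Coriolis force):
V_g = (1/(fρ)) |∂P/∂n| = 9.85×10⁻³ / (1.28×10⁻⁴ × 0.690) = 112 m/s
Converting: 112 m/s × 1.944 = 220 knots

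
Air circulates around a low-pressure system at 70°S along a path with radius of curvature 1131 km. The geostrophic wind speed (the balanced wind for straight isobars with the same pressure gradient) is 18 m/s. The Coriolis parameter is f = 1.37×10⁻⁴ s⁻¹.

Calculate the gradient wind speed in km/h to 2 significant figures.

59 km/h

Around a low, centrifugal force acts outward with Coriolis, so pressure-gradient force balances both:
(1/ρ)|∂P/∂n| = fV + V²/R  →  V² + fR·V − fR·V_g = 0
With fR = 1.37×10⁻⁴ × 1131×10³ m = 155 m/s:
V = [−fR + √((fR)² + 4 fR V_g)]/2 = [−155 + √(155² + 4×155×18)]/2 = 16.3 m/s
Subgeostrophic (V < V_g = 18 m/s), as expected around a low.
Converting: 16.3 m/s × 3.6 = 59 km/h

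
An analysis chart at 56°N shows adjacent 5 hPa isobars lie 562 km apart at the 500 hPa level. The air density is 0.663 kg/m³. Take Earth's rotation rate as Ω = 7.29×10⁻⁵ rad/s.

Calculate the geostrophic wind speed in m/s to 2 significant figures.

11 m/s

Coriolis parameter at 56°N:
f = 2Ω sin φ = 2 × 7.29×10⁻⁵ × sin 56° = 1.21×10⁻⁴ s⁻¹
Pressure gradient: |∂P/∂n| = 500 Pa / 562000 m = 8.90×10⁻⁴ Pa/m
Geostrophic balance (pressure-gradient force = Coriolis force):
V_g = (1/(fρ)) |∂P/∂n| = 8.90×10⁻⁴ / (1.21×10⁻⁴ × 0.663) = 11.1 m/s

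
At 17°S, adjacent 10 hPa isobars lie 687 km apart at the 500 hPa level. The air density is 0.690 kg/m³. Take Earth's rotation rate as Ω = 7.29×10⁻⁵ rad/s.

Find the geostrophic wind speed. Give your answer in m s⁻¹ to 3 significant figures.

Coriolis parameter at 17°S:
f = 2Ω sin φ = 2 × 7.29×10⁻⁵ × sin 17° = 4.26×10⁻⁵ s⁻¹
Pressure gradient: |∂P/∂n| = 1000 Pa / 687000 m = 1.46×10⁻³ Pa/m
Geostrophic balance (pressure-gradient force = Coriolis force):
V_g = (1/(fρ)) |∂P/∂n| = 1.46×10⁻³ / (4.26×10⁻⁵ × 0.690) = 49.5 m/s

49.5 m s⁻¹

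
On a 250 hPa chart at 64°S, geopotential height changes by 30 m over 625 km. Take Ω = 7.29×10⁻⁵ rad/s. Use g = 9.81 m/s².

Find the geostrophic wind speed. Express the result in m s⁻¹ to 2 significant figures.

3.6 m s⁻¹

Coriolis parameter at 64°S:
f = 2Ω sin φ = 2 × 7.29×10⁻⁵ × sin 64° = 1.31×10⁻⁴ s⁻¹
Height gradient: |∂Z/∂n| = 30 m / 625000 m = 4.80×10⁻⁵
On a pressure surface, geostrophic balance gives V_g = (g/f)|∂Z/∂n|:
V_g = 9.81 × 4.80×10⁻⁵ / 1.31×10⁻⁴ = 3.59 m/s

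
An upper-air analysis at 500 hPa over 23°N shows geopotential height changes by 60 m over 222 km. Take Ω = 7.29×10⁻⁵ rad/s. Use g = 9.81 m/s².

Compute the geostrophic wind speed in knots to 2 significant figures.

Coriolis parameter at 23°N:
f = 2Ω sin φ = 2 × 7.29×10⁻⁵ × sin 23° = 5.70×10⁻⁵ s⁻¹
Height gradient: |∂Z/∂n| = 60 m / 222000 m = 2.70×10⁻⁴
On a pressure surface, geostrophic balance gives V_g = (g/f)|∂Z/∂n|:
V_g = 9.81 × 2.70×10⁻⁴ / 5.70×10⁻⁵ = 46.5 m/s
Converting: 46.5 m/s × 1.944 = 90 knots

90 knots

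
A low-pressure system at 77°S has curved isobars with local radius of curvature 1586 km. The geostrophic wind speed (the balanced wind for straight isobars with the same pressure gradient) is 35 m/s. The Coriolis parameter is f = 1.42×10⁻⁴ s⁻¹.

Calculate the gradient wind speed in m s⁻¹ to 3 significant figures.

Around a low, centrifugal force acts outward with Coriolis, so pressure-gradient force balances both:
(1/ρ)|∂P/∂n| = fV + V²/R  →  V² + fR·V − fR·V_g = 0
With fR = 1.42×10⁻⁴ × 1586×10³ m = 225 m/s:
V = [−fR + √((fR)² + 4 fR V_g)]/2 = [−225 + √(225² + 4×225×35)]/2 = 30.8 m/s
Subgeostrophic (V < V_g = 35 m/s), as expected around a low.

30.8 m s⁻¹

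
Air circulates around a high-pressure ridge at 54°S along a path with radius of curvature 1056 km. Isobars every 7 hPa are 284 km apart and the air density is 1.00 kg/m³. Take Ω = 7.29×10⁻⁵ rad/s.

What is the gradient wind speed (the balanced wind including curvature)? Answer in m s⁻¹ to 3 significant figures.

26.6 m s⁻¹

Coriolis parameter at 54°S:
f = 2Ω sin φ = 2 × 7.29×10⁻⁵ × sin 54° = 1.18×10⁻⁴ s⁻¹
Pressure gradient: |∂P/∂n| = 700 Pa / 284000 m = 2.46×10⁻³ Pa/m
Geostrophic speed: V_g = |∂P/∂n|/(fρ) = 2.46×10⁻³/(1.18×10⁻⁴ × 1.00) = 20.9 m/s
Around a high, pressure-gradient force acts outward with centrifugal, so Coriolis balances both:
fV = (1/ρ)|∂P/∂n| + V²/R  →  V² − fR·V + fR·V_g = 0
With fR = 1.18×10⁻⁴ × 1056×10³ m = 125 m/s:
V = [fR − √((fR)² − 4 fR V_g)]/2 = [125 − √(125² − 4×125×20.9)]/2 = 26.6 m/s
Supergeostrophic (V > V_g = 20.9 m/s), as expected around a high.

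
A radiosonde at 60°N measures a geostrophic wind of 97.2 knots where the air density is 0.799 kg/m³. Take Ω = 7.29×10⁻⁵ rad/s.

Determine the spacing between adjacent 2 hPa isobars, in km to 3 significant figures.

39.6 km

Coriolis parameter at 60°N:
f = 2Ω sin φ = 2 × 7.29×10⁻⁵ × sin 60° = 1.26×10⁻⁴ s⁻¹
Wind speed in SI: 97.2 knots = 50.0 m/s
Geostrophic balance rearranged: |∂P/∂n| = f ρ V_g
|∂P/∂n| = 1.26×10⁻⁴ × 0.799 × 50.0 = 5.04×10⁻³ Pa/m
Isobar spacing: Δn = ΔP/|∂P/∂n| = 200 Pa / 5.04×10⁻³ Pa/m = 39645 m ≈ 39.6 km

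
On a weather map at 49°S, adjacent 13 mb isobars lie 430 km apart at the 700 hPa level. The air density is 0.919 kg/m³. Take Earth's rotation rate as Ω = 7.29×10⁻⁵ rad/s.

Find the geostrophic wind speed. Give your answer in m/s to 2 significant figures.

Coriolis parameter at 49°S:
f = 2Ω sin φ = 2 × 7.29×10⁻⁵ × sin 49° = 1.10×10⁻⁴ s⁻¹
Pressure gradient: |∂P/∂n| = 1300 Pa / 430000 m = 3.02×10⁻³ Pa/m
Geostrophic balance (pressure-gradient force = Coriolis force):
V_g = (1/(fρ)) |∂P/∂n| = 3.02×10⁻³ / (1.10×10⁻⁴ × 0.919) = 29.9 m/s

30 m/s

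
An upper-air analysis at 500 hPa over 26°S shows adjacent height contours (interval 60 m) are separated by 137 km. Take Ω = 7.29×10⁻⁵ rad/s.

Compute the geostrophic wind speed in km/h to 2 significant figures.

Coriolis parameter at 26°S:
f = 2Ω sin φ = 2 × 7.29×10⁻⁵ × sin 26° = 6.39×10⁻⁵ s⁻¹
Height gradient: |∂Z/∂n| = 60 m / 137000 m = 4.38×10⁻⁴
On a pressure surface, geostrophic balance gives V_g = (g/f)|∂Z/∂n|:
V_g = 9.81 × 4.38×10⁻⁴ / 6.39×10⁻⁵ = 67.2 m/s
Converting: 67.2 m/s × 3.6 = 240 km/h

240 km/h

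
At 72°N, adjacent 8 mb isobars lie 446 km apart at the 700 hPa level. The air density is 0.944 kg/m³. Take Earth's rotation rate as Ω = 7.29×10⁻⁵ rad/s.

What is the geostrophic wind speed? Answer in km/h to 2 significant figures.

Coriolis parameter at 72°N:
f = 2Ω sin φ = 2 × 7.29×10⁻⁵ × sin 72° = 1.39×10⁻⁴ s⁻¹
Pressure gradient: |∂P/∂n| = 800 Pa / 446000 m = 1.79×10⁻³ Pa/m
Geostrophic balance (pressure-gradient force = Coriolis force):
V_g = (1/(fρ)) |∂P/∂n| = 1.79×10⁻³ / (1.39×10⁻⁴ × 0.944) = 13.7 m/s
Converting: 13.7 m/s × 3.6 = 49 km/h

49 km/h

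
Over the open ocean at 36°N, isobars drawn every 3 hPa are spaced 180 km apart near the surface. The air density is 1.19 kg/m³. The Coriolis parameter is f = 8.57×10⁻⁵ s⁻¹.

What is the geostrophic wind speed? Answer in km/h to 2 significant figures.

Pressure gradient: |∂P/∂n| = 300 Pa / 180000 m = 1.67×10⁻³ Pa/m
Geostrophic balance (pressure-gradient force = Coriolis force):
V_g = (1/(fρ)) |∂P/∂n| = 1.67×10⁻³ / (8.57×10⁻⁵ × 1.19) = 16.3 m/s
Converting: 16.3 m/s × 3.6 = 59 km/h

59 km/h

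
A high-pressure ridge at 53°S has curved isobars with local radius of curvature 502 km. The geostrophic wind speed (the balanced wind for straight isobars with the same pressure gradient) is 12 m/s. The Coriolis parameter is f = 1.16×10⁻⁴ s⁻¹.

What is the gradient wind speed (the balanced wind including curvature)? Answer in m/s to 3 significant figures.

16.9 m/s

Around a high, pressure-gradient force acts outward with centrifugal, so Coriolis balances both:
fV = (1/ρ)|∂P/∂n| + V²/R  →  V² − fR·V + fR·V_g = 0
With fR = 1.16×10⁻⁴ × 502×10³ m = 58.2 m/s:
V = [fR − √((fR)² − 4 fR V_g)]/2 = [58.2 − √(58.2² − 4×58.2×12)]/2 = 16.9 m/s
Supergeostrophic (V > V_g = 12 m/s), as expected around a high.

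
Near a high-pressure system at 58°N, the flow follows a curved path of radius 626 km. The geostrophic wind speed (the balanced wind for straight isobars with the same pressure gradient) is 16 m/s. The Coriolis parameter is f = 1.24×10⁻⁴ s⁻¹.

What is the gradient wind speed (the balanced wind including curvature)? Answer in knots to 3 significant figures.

Around a high, pressure-gradient force acts outward with centrifugal, so Coriolis balances both:
fV = (1/ρ)|∂P/∂n| + V²/R  →  V² − fR·V + fR·V_g = 0
With fR = 1.24×10⁻⁴ × 626×10³ m = 77.6 m/s:
V = [fR − √((fR)² − 4 fR V_g)]/2 = [77.6 − √(77.6² − 4×77.6×16)]/2 = 22.6 m/s
Supergeostrophic (V > V_g = 16 m/s), as expected around a high.
Converting: 22.6 m/s × 1.944 = 43.8 knots

43.8 knots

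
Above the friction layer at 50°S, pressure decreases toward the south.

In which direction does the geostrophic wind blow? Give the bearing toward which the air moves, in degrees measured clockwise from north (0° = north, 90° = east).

The pressure-gradient force points toward the south (bearing 180°).
Geostrophic balance: in the Southern Hemisphere the Coriolis force deflects motion to the left, so the geostrophic wind blows 90° to the left of the pressure-gradient force (low pressure on the right).
Rotating 180° by 90° counterclockwise gives 090° — the wind blows toward the east.

090°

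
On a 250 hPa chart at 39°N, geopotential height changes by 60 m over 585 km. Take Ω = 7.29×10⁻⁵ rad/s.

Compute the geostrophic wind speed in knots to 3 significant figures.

Coriolis parameter at 39°N:
f = 2Ω sin φ = 2 × 7.29×10⁻⁵ × sin 39° = 9.18×10⁻⁵ s⁻¹
Height gradient: |∂Z/∂n| = 60 m / 585000 m = 1.03×10⁻⁴
On a pressure surface, geostrophic balance gives V_g = (g/f)|∂Z/∂n|:
V_g = 9.81 × 1.03×10⁻⁴ / 9.18×10⁻⁵ = 11.0 m/s
Converting: 11.0 m/s × 1.944 = 21.3 knots

21.3 knots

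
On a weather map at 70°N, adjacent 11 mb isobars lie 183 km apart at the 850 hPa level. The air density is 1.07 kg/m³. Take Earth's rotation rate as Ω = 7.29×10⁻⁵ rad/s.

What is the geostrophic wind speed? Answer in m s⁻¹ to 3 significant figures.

Coriolis parameter at 70°N:
f = 2Ω sin φ = 2 × 7.29×10⁻⁵ × sin 70° = 1.37×10⁻⁴ s⁻¹
Pressure gradient: |∂P/∂n| = 1100 Pa / 183000 m = 6.01×10⁻³ Pa/m
Geostrophic balance (pressure-gradient force = Coriolis force):
V_g = (1/(fρ)) |∂P/∂n| = 6.01×10⁻³ / (1.37×10⁻⁴ × 1.07) = 41.0 m/s

41.0 m s⁻¹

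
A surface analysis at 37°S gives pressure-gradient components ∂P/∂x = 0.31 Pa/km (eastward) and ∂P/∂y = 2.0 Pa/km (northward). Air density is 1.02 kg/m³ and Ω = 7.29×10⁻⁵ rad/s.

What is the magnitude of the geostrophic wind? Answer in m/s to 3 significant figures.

Coriolis parameter at 37°S:
f = 2Ω sin φ = 2 × 7.29×10⁻⁵ × sin 37° = 8.77×10⁻⁵ s⁻¹
In the Southern Hemisphere f is negative: f = −8.77×10⁻⁵ s⁻¹.
Component geostrophic relations (x east, y north):
u_g = −(1/(fρ)) ∂P/∂y,  v_g = (1/(fρ)) ∂P/∂x
u_g = −(2.0×10⁻³)/(−8.77×10⁻⁵ × 1.02) = 22.3 m/s;  v_g = (0.31×10⁻³)/(−8.77×10⁻⁵ × 1.02) = −3.46 m/s
|V_g| = √(u_g² + v_g²) = 22.6 m/s

22.6 m/s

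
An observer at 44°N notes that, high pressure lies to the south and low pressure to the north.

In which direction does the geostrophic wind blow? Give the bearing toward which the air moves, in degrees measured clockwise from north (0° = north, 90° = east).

090°

The pressure-gradient force points toward the north (bearing 000°).
Geostrophic balance: in the Northern Hemisphere the Coriolis force deflects motion to the right, so the geostrophic wind blows 90° to the right of the pressure-gradient force (low pressure on the left).
Rotating 000° by 90° clockwise gives 090° — the wind blows toward the east.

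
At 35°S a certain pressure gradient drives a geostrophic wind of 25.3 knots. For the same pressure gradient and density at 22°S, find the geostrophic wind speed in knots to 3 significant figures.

38.7 knots

With the same pressure gradient and density, V_g ∝ 1/f ∝ 1/sin φ.
V₂ = V₁ · sin φ₁ / sin φ₂ = 25.3 × sin 35° / sin 22°
V₂ = 25.3 × 0.5736/0.3746 = 38.7 knots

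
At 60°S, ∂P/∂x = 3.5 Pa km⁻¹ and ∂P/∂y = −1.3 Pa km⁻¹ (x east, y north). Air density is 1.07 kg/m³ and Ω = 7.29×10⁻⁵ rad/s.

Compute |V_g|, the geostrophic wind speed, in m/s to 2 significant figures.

28 m/s

Coriolis parameter at 60°S:
f = 2Ω sin φ = 2 × 7.29×10⁻⁵ × sin 60° = 1.26×10⁻⁴ s⁻¹
In the Southern Hemisphere f is negative: f = −1.26×10⁻⁴ s⁻¹.
Component geostrophic relations (x east, y north):
u_g = −(1/(fρ)) ∂P/∂y,  v_g = (1/(fρ)) ∂P/∂x
u_g = −(−1.3×10⁻³)/(−1.26×10⁻⁴ × 1.07) = −9.62 m/s;  v_g = (3.5×10⁻³)/(−1.26×10⁻⁴ × 1.07) = −25.9 m/s
|V_g| = √(u_g² + v_g²) = 27.6 m/s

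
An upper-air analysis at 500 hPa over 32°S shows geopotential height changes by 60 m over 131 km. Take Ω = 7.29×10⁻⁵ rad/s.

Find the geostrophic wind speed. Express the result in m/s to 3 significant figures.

Coriolis parameter at 32°S:
f = 2Ω sin φ = 2 × 7.29×10⁻⁵ × sin 32° = 7.73×10⁻⁵ s⁻¹
Height gradient: |∂Z/∂n| = 60 m / 131000 m = 4.58×10⁻⁴
On a pressure surface, geostrophic balance gives V_g = (g/f)|∂Z/∂n|:
V_g = 9.81 × 4.58×10⁻⁴ / 7.73×10⁻⁵ = 58.2 m/s

58.2 m/s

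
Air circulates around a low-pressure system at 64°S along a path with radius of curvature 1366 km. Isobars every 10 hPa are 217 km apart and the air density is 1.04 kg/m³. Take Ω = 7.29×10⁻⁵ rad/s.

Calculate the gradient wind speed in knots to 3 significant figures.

56.5 knots

Coriolis parameter at 64°S:
f = 2Ω sin φ = 2 × 7.29×10⁻⁵ × sin 64° = 1.31×10⁻⁴ s⁻¹
Pressure gradient: |∂P/∂n| = 1000 Pa / 217000 m = 4.61×10⁻³ Pa/m
Geostrophic speed: V_g = |∂P/∂n|/(fρ) = 4.61×10⁻³/(1.31×10⁻⁴ × 1.04) = 33.8 m/s
Around a low, centrifugal force acts outward with Coriolis, so pressure-gradient force balances both:
(1/ρ)|∂P/∂n| = fV + V²/R  →  V² + fR·V − fR·V_g = 0
With fR = 1.31×10⁻⁴ × 1366×10³ m = 179 m/s:
V = [−fR + √((fR)² + 4 fR V_g)]/2 = [−179 + √(179² + 4×179×33.8)]/2 = 29.1 m/s
Subgeostrophic (V < V_g = 33.8 m/s), as expected around a low.
Converting: 29.1 m/s × 1.944 = 56.5 knots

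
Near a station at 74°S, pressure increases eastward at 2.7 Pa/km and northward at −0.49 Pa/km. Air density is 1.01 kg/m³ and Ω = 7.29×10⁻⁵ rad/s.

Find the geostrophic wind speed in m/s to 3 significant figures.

Coriolis parameter at 74°S:
f = 2Ω sin φ = 2 × 7.29×10⁻⁵ × sin 74° = 1.40×10⁻⁴ s⁻¹
In the Southern Hemisphere f is negative: f = −1.40×10⁻⁴ s⁻¹.
Component geostrophic relations (x east, y north):
u_g = −(1/(fρ)) ∂P/∂y,  v_g = (1/(fρ)) ∂P/∂x
u_g = −(−0.49×10⁻³)/(−1.40×10⁻⁴ × 1.01) = −3.46 m/s;  v_g = (2.7×10⁻³)/(−1.40×10⁻⁴ × 1.01) = −19.1 m/s
|V_g| = √(u_g² + v_g²) = 19.4 m/s

19.4 m/s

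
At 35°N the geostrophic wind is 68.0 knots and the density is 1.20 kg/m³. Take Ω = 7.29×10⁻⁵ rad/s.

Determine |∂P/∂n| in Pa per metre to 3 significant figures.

Coriolis parameter at 35°N:
f = 2Ω sin φ = 2 × 7.29×10⁻⁵ × sin 35° = 8.36×10⁻⁵ s⁻¹
Wind speed in SI: 68.0 knots = 35.0 m/s
Geostrophic balance rearranged: |∂P/∂n| = f ρ V_g
|∂P/∂n| = 8.36×10⁻⁵ × 1.20 × 35.0 = 3.51×10⁻³ Pa/m

3.51×10⁻³ Pa/m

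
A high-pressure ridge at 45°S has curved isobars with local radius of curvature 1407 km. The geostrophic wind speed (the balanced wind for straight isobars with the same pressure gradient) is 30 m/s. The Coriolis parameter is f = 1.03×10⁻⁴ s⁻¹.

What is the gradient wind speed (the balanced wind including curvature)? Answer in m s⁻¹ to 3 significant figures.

42.4 m s⁻¹

Around a high, pressure-gradient force acts outward with centrifugal, so Coriolis balances both:
fV = (1/ρ)|∂P/∂n| + V²/R  →  V² − fR·V + fR·V_g = 0
With fR = 1.03×10⁻⁴ × 1407×10³ m = 145 m/s:
V = [fR − √((fR)² − 4 fR V_g)]/2 = [145 − √(145² − 4×145×30)]/2 = 42.4 m/s
Supergeostrophic (V > V_g = 30 m/s), as expected around a high.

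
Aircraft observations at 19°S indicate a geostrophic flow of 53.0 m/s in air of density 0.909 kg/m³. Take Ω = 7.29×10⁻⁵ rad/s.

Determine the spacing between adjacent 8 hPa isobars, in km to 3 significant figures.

Coriolis parameter at 19°S:
f = 2Ω sin φ = 2 × 7.29×10⁻⁵ × sin 19° = 4.75×10⁻⁵ s⁻¹
Geostrophic balance rearranged: |∂P/∂n| = f ρ V_g
|∂P/∂n| = 4.75×10⁻⁵ × 0.909 × 53.0 = 2.29×10⁻³ Pa/m
Isobar spacing: Δn = ΔP/|∂P/∂n| = 800 Pa / 2.29×10⁻³ Pa/m = 349825 m ≈ 350 km

350 km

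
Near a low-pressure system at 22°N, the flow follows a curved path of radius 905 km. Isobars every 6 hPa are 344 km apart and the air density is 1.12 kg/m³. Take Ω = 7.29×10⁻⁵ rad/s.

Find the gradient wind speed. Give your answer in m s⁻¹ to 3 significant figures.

20.2 m s⁻¹

Coriolis parameter at 22°N:
f = 2Ω sin φ = 2 × 7.29×10⁻⁵ × sin 22° = 5.46×10⁻⁵ s⁻¹
Pressure gradient: |∂P/∂n| = 600 Pa / 344000 m = 1.74×10⁻³ Pa/m
Geostrophic speed: V_g = |∂P/∂n|/(fρ) = 1.74×10⁻³/(5.46×10⁻⁵ × 1.12) = 28.5 m/s
Around a low, centrifugal force acts outward with Coriolis, so pressure-gradient force balances both:
(1/ρ)|∂P/∂n| = fV + V²/R  →  V² + fR·V − fR·V_g = 0
With fR = 5.46×10⁻⁵ × 905×10³ m = 49.4 m/s:
V = [−fR + √((fR)² + 4 fR V_g)]/2 = [−49.4 + √(49.4² + 4×49.4×28.5)]/2 = 20.2 m/s
Subgeostrophic (V < V_g = 28.5 m/s), as expected around a low.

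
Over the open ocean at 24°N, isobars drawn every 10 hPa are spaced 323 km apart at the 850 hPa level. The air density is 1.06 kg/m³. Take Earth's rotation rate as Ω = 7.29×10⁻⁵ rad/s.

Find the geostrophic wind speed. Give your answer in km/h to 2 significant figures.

180 km/h

Coriolis parameter at 24°N:
f = 2Ω sin φ = 2 × 7.29×10⁻⁵ × sin 24° = 5.93×10⁻⁵ s⁻¹
Pressure gradient: |∂P/∂n| = 1000 Pa / 323000 m = 3.10×10⁻³ Pa/m
Geostrophic balance (pressure-gradient force = Coriolis force):
V_g = (1/(fρ)) |∂P/∂n| = 3.10×10⁻³ / (5.93×10⁻⁵ × 1.06) = 49.3 m/s
Converting: 49.3 m/s × 3.6 = 180 km/h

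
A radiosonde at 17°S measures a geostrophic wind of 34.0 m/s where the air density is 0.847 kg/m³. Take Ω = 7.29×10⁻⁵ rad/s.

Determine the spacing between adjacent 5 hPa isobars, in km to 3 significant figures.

407 km

Coriolis parameter at 17°S:
f = 2Ω sin φ = 2 × 7.29×10⁻⁵ × sin 17° = 4.26×10⁻⁵ s⁻¹
Geostrophic balance rearranged: |∂P/∂n| = f ρ V_g
|∂P/∂n| = 4.26×10⁻⁵ × 0.847 × 34.0 = 1.23×10⁻³ Pa/m
Isobar spacing: Δn = ΔP/|∂P/∂n| = 500 Pa / 1.23×10⁻³ Pa/m = 407300 m ≈ 407 km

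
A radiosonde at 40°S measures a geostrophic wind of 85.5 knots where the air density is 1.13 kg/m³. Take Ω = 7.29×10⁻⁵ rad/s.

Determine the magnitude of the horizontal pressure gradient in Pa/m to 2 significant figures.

4.7×10⁻³ Pa/m

Coriolis parameter at 40°S:
f = 2Ω sin φ = 2 × 7.29×10⁻⁵ × sin 40° = 9.37×10⁻⁵ s⁻¹
Wind speed in SI: 85.5 knots = 44.0 m/s
Geostrophic balance rearranged: |∂P/∂n| = f ρ V_g
|∂P/∂n| = 9.37×10⁻⁵ × 1.13 × 44.0 = 4.66×10⁻³ Pa/m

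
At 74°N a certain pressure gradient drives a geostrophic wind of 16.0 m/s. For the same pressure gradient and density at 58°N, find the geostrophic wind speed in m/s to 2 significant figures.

18 m/s

With the same pressure gradient and density, V_g ∝ 1/f ∝ 1/sin φ.
V₂ = V₁ · sin φ₁ / sin φ₂ = 16.0 × sin 74° / sin 58°
V₂ = 16.0 × 0.9613/0.8480 = 18 m/s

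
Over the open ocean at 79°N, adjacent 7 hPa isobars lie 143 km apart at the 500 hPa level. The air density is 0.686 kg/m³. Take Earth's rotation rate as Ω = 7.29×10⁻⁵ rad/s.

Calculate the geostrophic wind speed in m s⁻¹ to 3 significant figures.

Coriolis parameter at 79°N:
f = 2Ω sin φ = 2 × 7.29×10⁻⁵ × sin 79° = 1.43×10⁻⁴ s⁻¹
Pressure gradient: |∂P/∂n| = 700 Pa / 143000 m = 4.90×10⁻³ Pa/m
Geostrophic balance (pressure-gradient force = Coriolis force):
V_g = (1/(fρ)) |∂P/∂n| = 4.90×10⁻³ / (1.43×10⁻⁴ × 0.686) = 49.9 m/s

49.9 m s⁻¹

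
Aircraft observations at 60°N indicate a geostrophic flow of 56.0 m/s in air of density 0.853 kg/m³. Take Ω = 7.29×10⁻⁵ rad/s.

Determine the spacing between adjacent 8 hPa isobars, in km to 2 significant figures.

130 km

Coriolis parameter at 60°N:
f = 2Ω sin φ = 2 × 7.29×10⁻⁵ × sin 60° = 1.26×10⁻⁴ s⁻¹
Geostrophic balance rearranged: |∂P/∂n| = f ρ V_g
|∂P/∂n| = 1.26×10⁻⁴ × 0.853 × 56.0 = 6.03×10⁻³ Pa/m
Isobar spacing: Δn = ΔP/|∂P/∂n| = 800 Pa / 6.03×10⁻³ Pa/m = 132637 m ≈ 130 km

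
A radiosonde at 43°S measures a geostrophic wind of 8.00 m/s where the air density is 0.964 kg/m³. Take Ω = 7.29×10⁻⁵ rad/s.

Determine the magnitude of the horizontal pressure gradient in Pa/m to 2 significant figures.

7.7×10⁻⁴ Pa/m

Coriolis parameter at 43°S:
f = 2Ω sin φ = 2 × 7.29×10⁻⁵ × sin 43° = 9.94×10⁻⁵ s⁻¹
Geostrophic balance rearranged: |∂P/∂n| = f ρ V_g
|∂P/∂n| = 9.94×10⁻⁵ × 0.964 × 8.00 = 7.67×10⁻⁴ Pa/m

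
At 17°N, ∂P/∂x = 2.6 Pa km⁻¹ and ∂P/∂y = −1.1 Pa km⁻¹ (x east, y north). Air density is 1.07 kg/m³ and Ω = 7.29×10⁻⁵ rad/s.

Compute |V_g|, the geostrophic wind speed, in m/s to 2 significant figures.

62 m/s

Coriolis parameter at 17°N:
f = 2Ω sin φ = 2 × 7.29×10⁻⁵ × sin 17° = 4.26×10⁻⁵ s⁻¹
Component geostrophic relations (x east, y north):
u_g = −(1/(fρ)) ∂P/∂y,  v_g = (1/(fρ)) ∂P/∂x
u_g = −(−1.1×10⁻³)/(4.26×10⁻⁵ × 1.07) = 24.1 m/s;  v_g = (2.6×10⁻³)/(4.26×10⁻⁵ × 1.07) = 57.0 m/s
|V_g| = √(u_g² + v_g²) = 61.9 m/s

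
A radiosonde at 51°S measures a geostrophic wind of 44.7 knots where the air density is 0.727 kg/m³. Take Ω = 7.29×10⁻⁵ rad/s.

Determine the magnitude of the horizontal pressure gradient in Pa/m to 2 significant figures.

Coriolis parameter at 51°S:
f = 2Ω sin φ = 2 × 7.29×10⁻⁵ × sin 51° = 1.13×10⁻⁴ s⁻¹
Wind speed in SI: 44.7 knots = 23.0 m/s
Geostrophic balance rearranged: |∂P/∂n| = f ρ V_g
|∂P/∂n| = 1.13×10⁻⁴ × 0.727 × 23.0 = 1.89×10⁻³ Pa/m

1.9×10⁻³ Pa/m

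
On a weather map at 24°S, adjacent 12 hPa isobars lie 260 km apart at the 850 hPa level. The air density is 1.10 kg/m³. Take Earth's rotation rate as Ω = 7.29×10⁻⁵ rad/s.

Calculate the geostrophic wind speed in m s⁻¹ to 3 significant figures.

Coriolis parameter at 24°S:
f = 2Ω sin φ = 2 × 7.29×10⁻⁵ × sin 24° = 5.93×10⁻⁵ s⁻¹
Pressure gradient: |∂P/∂n| = 1200 Pa / 260000 m = 4.62×10⁻³ Pa/m
Geostrophic balance (pressure-gradient force = Coriolis force):
V_g = (1/(fρ)) |∂P/∂n| = 4.62×10⁻³ / (5.93×10⁻⁵ × 1.10) = 70.8 m/s

70.8 m s⁻¹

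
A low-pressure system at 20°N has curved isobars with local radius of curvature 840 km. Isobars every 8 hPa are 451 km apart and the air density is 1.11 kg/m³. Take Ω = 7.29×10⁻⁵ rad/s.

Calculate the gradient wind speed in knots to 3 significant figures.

Coriolis parameter at 20°N:
f = 2Ω sin φ = 2 × 7.29×10⁻⁵ × sin 20° = 4.99×10⁻⁵ s⁻¹
Pressure gradient: |∂P/∂n| = 800 Pa / 451000 m = 1.77×10⁻³ Pa/m
Geostrophic speed: V_g = |∂P/∂n|/(fρ) = 1.77×10⁻³/(4.99×10⁻⁵ × 1.11) = 32.0 m/s
Around a low, centrifugal force acts outward with Coriolis, so pressure-gradient force balances both:
(1/ρ)|∂P/∂n| = fV + V²/R  →  V² + fR·V − fR·V_g = 0
With fR = 4.99×10⁻⁵ × 840×10³ m = 41.9 m/s:
V = [−fR + √((fR)² + 4 fR V_g)]/2 = [−41.9 + √(41.9² + 4×41.9×32)]/2 = 21.3 m/s
Subgeostrophic (V < V_g = 32 m/s), as expected around a low.
Converting: 21.3 m/s × 1.944 = 41.3 knots

41.3 knots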